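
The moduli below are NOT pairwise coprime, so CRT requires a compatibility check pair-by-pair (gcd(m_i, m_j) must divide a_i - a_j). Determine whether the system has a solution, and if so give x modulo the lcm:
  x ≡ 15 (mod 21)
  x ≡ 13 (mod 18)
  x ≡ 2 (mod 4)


Moduli 21, 18, 4 are not pairwise coprime, so CRT works modulo lcm(m_i) when all pairwise compatibility conditions hold.
Pairwise compatibility: gcd(m_i, m_j) must divide a_i - a_j for every pair.
Merge one congruence at a time:
  Start: x ≡ 15 (mod 21).
  Combine with x ≡ 13 (mod 18): gcd(21, 18) = 3, and 13 - 15 = -2 is NOT divisible by 3.
    ⇒ system is inconsistent (no integer solution).

No solution (the system is inconsistent).


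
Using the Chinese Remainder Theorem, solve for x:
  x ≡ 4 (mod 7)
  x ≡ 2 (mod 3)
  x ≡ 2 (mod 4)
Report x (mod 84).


Moduli 7, 3, 4 are pairwise coprime; by CRT there is a unique solution modulo M = 7 · 3 · 4 = 84.
Solve pairwise, accumulating the modulus:
  Start with x ≡ 4 (mod 7).
  Combine with x ≡ 2 (mod 3): since gcd(7, 3) = 1, we get a unique residue mod 21.
    Write x = 4 + 7·t and substitute into x ≡ 2 (mod 3): 7·t ≡ 2 − 4 = -2 (mod 3).
    Reduce coefficients mod 3: 1·t ≡ 1 (mod 3).
    So t ≡ 1 (mod 3).
    Then x = 4 + 7·1 = 11, valid modulo lcm(7, 3) = 21: x ≡ 11 (mod 21).
  Combine with x ≡ 2 (mod 4): since gcd(21, 4) = 1, we get a unique residue mod 84.
    Write x = 11 + 21·t and substitute into x ≡ 2 (mod 4): 21·t ≡ 2 − 11 = -9 (mod 4).
    Reduce coefficients mod 4: 1·t ≡ 3 (mod 4).
    So t ≡ 3 (mod 4).
    Then x = 11 + 21·3 = 74, valid modulo lcm(21, 4) = 84: x ≡ 74 (mod 84).
Verify: 74 mod 7 = 4 ✓, 74 mod 3 = 2 ✓, 74 mod 4 = 2 ✓.

x ≡ 74 (mod 84).


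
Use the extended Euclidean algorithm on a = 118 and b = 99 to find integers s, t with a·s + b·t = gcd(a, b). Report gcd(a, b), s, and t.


Euclidean algorithm on (118, 99) — divide until remainder is 0:
  118 = 1 · 99 + 19
  99 = 5 · 19 + 4
  19 = 4 · 4 + 3
  4 = 1 · 3 + 1
  3 = 3 · 1 + 0
gcd(118, 99) = 1.
Track Bezout coefficients alongside the remainders: start with r₀ = 118 = a·1 + b·0 (s = 1, t = 0) and r₁ = 99 = a·0 + b·1 (s = 0, t = 1); each new remainder r_{k+1} = r_{k-1} − q_k·r_k inherits s_{k+1} = s_{k-1} − q_k·s_k, t_{k+1} = t_{k-1} − q_k·t_k, so r_k = a·s_k + b·t_k at every step:
  q = 1: r = 19, s = 1 − 1·0 = 1, t = 0 − 1·1 = -1  (check: 118·1 + 99·(-1) = 19)
  q = 5: r = 4, s = 0 − 5·1 = -5, t = 1 − 5·(-1) = 6  (check: 118·(-5) + 99·6 = 4)
  q = 4: r = 3, s = 1 − 4·(-5) = 21, t = -1 − 4·6 = -25  (check: 118·21 + 99·(-25) = 3)
  q = 1: r = 1, s = -5 − 1·21 = -26, t = 6 − 1·(-25) = 31  (check: 118·(-26) + 99·31 = 1)
The row with r = 1 (the gcd) gives the Bezout coefficients s = -26, t = 31.
Result: 118 · (-26) + 99 · (31) = 1.

gcd(118, 99) = 1; s = -26, t = 31 (check: 118·(-26) + 99·31 = 1).


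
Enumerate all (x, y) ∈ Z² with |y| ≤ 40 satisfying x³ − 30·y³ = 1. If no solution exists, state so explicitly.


The equation is x³ - 30y³ = 1. For fixed y, x³ = 30·y³ + 1, so a solution requires the RHS to be a perfect cube.
Strategy: iterate y from -40 to 40, compute RHS = 30·y³ + 1, and check whether it is a (positive or negative) perfect cube.
Check small values of y:
  y = 0: RHS = 1 = (1)³ ⇒ x = 1 works.
  y = 1: RHS = 31 is not a perfect cube.
  y = -1: RHS = -29 is not a perfect cube.
  y = 2: RHS = 241 is not a perfect cube.
  y = -2: RHS = -239 is not a perfect cube.
  y = 3: RHS = 811 is not a perfect cube.
  y = -3: RHS = -809 is not a perfect cube.
Continuing the search up to |y| = 40 finds no further solutions beyond those listed.
Collected solutions: (1, 0).

Solutions (with |y| ≤ 40): (1, 0).


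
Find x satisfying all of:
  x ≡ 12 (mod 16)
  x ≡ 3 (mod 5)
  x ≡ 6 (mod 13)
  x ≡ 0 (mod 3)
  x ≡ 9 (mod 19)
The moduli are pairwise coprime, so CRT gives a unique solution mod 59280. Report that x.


Product of moduli M = 16 · 5 · 13 · 3 · 19 = 59280.
Merge one congruence at a time:
  Start: x ≡ 12 (mod 16).
  Combine with x ≡ 3 (mod 5); new modulus lcm = 80.
    Write x = 12 + 16·t and substitute into x ≡ 3 (mod 5): 16·t ≡ 3 − 12 = -9 (mod 5).
    Reduce coefficients mod 5: 1·t ≡ 1 (mod 5).
    So t ≡ 1 (mod 5).
    Then x = 12 + 16·1 = 28, valid modulo lcm(16, 5) = 80: x ≡ 28 (mod 80).
  Combine with x ≡ 6 (mod 13); new modulus lcm = 1040.
    Write x = 28 + 80·t and substitute into x ≡ 6 (mod 13): 80·t ≡ 6 − 28 = -22 (mod 13).
    Reduce coefficients mod 13: 2·t ≡ 4 (mod 13).
    The inverse of 2 mod 13 is 7 (since 2·7 = 14 = 1·13 + 1), so t ≡ 7·4 = 28 ≡ 2 (mod 13).
    Then x = 28 + 80·2 = 188, valid modulo lcm(80, 13) = 1040: x ≡ 188 (mod 1040).
  Combine with x ≡ 0 (mod 3); new modulus lcm = 3120.
    Write x = 188 + 1040·t and substitute into x ≡ 0 (mod 3): 1040·t ≡ 0 − 188 = -188 (mod 3).
    Reduce coefficients mod 3: 2·t ≡ 1 (mod 3).
    The inverse of 2 mod 3 is 2 (since 2·2 = 4 = 1·3 + 1), so t ≡ 2·1 = 2 ≡ 2 (mod 3).
    Then x = 188 + 1040·2 = 2268, valid modulo lcm(1040, 3) = 3120: x ≡ 2268 (mod 3120).
  Combine with x ≡ 9 (mod 19); new modulus lcm = 59280.
    Write x = 2268 + 3120·t and substitute into x ≡ 9 (mod 19): 3120·t ≡ 9 − 2268 = -2259 (mod 19).
    Reduce coefficients mod 19: 4·t ≡ 2 (mod 19).
    The inverse of 4 mod 19 is 5 (since 4·5 = 20 = 1·19 + 1), so t ≡ 5·2 = 10 ≡ 10 (mod 19).
    Then x = 2268 + 3120·10 = 33468, valid modulo lcm(3120, 19) = 59280: x ≡ 33468 (mod 59280).
Verify against each original: 33468 mod 16 = 12, 33468 mod 5 = 3, 33468 mod 13 = 6, 33468 mod 3 = 0, 33468 mod 19 = 9.

x ≡ 33468 (mod 59280).


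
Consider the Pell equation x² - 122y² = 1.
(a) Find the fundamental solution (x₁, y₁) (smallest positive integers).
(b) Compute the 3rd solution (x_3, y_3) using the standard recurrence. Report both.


Step 1: Find the fundamental solution (x₁, y₁) of x² - 122y² = 1.
  Expand √122 as a continued fraction. a₀ = ⌊√122⌋ = 11; iterate m_{k+1} = d_k·a_k − m_k, d_{k+1} = (122 − m_{k+1}²)/d_k, a_{k+1} = ⌊(a₀ + m_{k+1})/d_{k+1}⌋ (starting m₀ = 0, d₀ = 1), with convergents p_k = a_k·p_{k-1} + p_{k-2}, q_k = a_k·q_{k-1} + q_{k-2} (p₋₁ = 1, q₋₁ = 0):
  k = 0: a₀ = 11; p₀/q₀ = 11/1; p₀² − 122·q₀² = 121 − 122 = -1.
  k = 1: m = 11, d = 1, a = ⌊(11 + 11)/1⌋ = 22; p/q = (22·11 + 1)/(22·1 + 0) = 243/22; p² − 122·q² = 59049 − 59048 = 1.
  The first convergent with p² − 122·q² = 1 gives the fundamental solution (x₁, y₁) = (243, 22).
Step 2: Apply the recurrence (x_{n+1}, y_{n+1}) = (x₁x_n + 122y₁y_n, x₁y_n + y₁x_n) repeatedly.
  From (x_1, y_1) = (243, 22): x_2 = 243·243 + 122·22·22 = 118097; y_2 = 243·22 + 22·243 = 10692.
  From (x_2, y_2) = (118097, 10692): x_3 = 243·118097 + 122·22·10692 = 57394899; y_3 = 243·10692 + 22·118097 = 5196290.
Step 3: Verify x_3² - 122·y_3² = 3294174431220201 - 3294174431220200 = 1 (should be 1). ✓

(x_1, y_1) = (243, 22); (x_3, y_3) = (57394899, 5196290).


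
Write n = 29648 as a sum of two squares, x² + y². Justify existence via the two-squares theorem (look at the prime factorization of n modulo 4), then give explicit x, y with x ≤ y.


Step 1: Factor n = 29648 = 2^4 · 17 · 109.
Step 2: Check the mod-4 condition on each prime factor: 2 = 2 (special); 17 ≡ 1 (mod 4), exponent 1; 109 ≡ 1 (mod 4), exponent 1.
All primes ≡ 3 (mod 4) appear to even exponent (or don't appear), so by the two-squares theorem n IS expressible as a sum of two squares.
Step 3: Build a representation. Group n = k² · m with k = 4 and m = 17 · 109 = 1853 (a product of primes ≡ 1 (mod 4)); a representation of m scales to one of n via (k·x)² + (k·y)² = k²(x² + y²). Each prime p ≡ 1 (mod 4) is itself a sum of two squares; find a² by testing p − a² for a perfect square:
  17: 17 − 1² = 16 = 4² ⇒ 17 = 1² + 4².
  109: 109 − 1² = 108, 109 − 2² = 105, 109 − 3² = 100 = 10² ⇒ 109 = 3² + 10².
  Combine using the Brahmagupta–Fibonacci identity (a² + b²)(c² + d²) = (ac − bd)² + (ad + bc)² = (ac + bd)² + (ad − bc)²:
  17 · 109 = 1853: from (1² + 4²)(3² + 10²), take (1·3 − 4·10, 1·10 + 4·3) = (3 − 40, 10 + 12) = (-37, 22); dropping signs (only squares matter) gives (37, 22); check 37² + 22² = 1369 + 484 = 1853 ✓.
  Scale by k = 4: (4·37, 4·22) = (148, 88).
Step 4: Order so x ≤ y and verify: 88² + 148² = 7744 + 21904 = 29648 = n. ✓

n = 29648 = 88² + 148² (one valid representation with x ≤ y).


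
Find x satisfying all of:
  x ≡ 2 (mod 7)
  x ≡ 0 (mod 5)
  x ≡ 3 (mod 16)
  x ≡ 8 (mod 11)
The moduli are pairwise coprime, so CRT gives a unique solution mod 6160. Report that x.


Product of moduli M = 7 · 5 · 16 · 11 = 6160.
Merge one congruence at a time:
  Start: x ≡ 2 (mod 7).
  Combine with x ≡ 0 (mod 5); new modulus lcm = 35.
    Write x = 2 + 7·t and substitute into x ≡ 0 (mod 5): 7·t ≡ 0 − 2 = -2 (mod 5).
    Reduce coefficients mod 5: 2·t ≡ 3 (mod 5).
    The inverse of 2 mod 5 is 3 (since 2·3 = 6 = 1·5 + 1), so t ≡ 3·3 = 9 ≡ 4 (mod 5).
    Then x = 2 + 7·4 = 30, valid modulo lcm(7, 5) = 35: x ≡ 30 (mod 35).
  Combine with x ≡ 3 (mod 16); new modulus lcm = 560.
    Write x = 30 + 35·t and substitute into x ≡ 3 (mod 16): 35·t ≡ 3 − 30 = -27 (mod 16).
    Reduce coefficients mod 16: 3·t ≡ 5 (mod 16).
    The inverse of 3 mod 16 is 11 (since 3·11 = 33 = 2·16 + 1), so t ≡ 11·5 = 55 ≡ 7 (mod 16).
    Then x = 30 + 35·7 = 275, valid modulo lcm(35, 16) = 560: x ≡ 275 (mod 560).
  Combine with x ≡ 8 (mod 11); new modulus lcm = 6160.
    Write x = 275 + 560·t and substitute into x ≡ 8 (mod 11): 560·t ≡ 8 − 275 = -267 (mod 11).
    Reduce coefficients mod 11: 10·t ≡ 8 (mod 11).
    The inverse of 10 mod 11 is 10 (since 10·10 = 100 = 9·11 + 1), so t ≡ 10·8 = 80 ≡ 3 (mod 11).
    Then x = 275 + 560·3 = 1955, valid modulo lcm(560, 11) = 6160: x ≡ 1955 (mod 6160).
Verify against each original: 1955 mod 7 = 2, 1955 mod 5 = 0, 1955 mod 16 = 3, 1955 mod 11 = 8.

x ≡ 1955 (mod 6160).


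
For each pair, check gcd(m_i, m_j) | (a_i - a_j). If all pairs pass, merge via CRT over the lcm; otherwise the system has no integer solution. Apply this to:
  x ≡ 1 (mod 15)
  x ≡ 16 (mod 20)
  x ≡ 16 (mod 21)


Moduli 15, 20, 21 are not pairwise coprime, so CRT works modulo lcm(m_i) when all pairwise compatibility conditions hold.
Pairwise compatibility: gcd(m_i, m_j) must divide a_i - a_j for every pair.
Merge one congruence at a time:
  Start: x ≡ 1 (mod 15).
  Combine with x ≡ 16 (mod 20): gcd(15, 20) = 5; 16 - 1 = 15, which IS divisible by 5, so compatible.
    Write x = 1 + 15·t and substitute into x ≡ 16 (mod 20): 15·t ≡ 16 − 1 = 15 (mod 20).
    Divide the congruence (and modulus) by g = 5: 3·t ≡ 3 (mod 4).
    The inverse of 3 mod 4 is 3 (since 3·3 = 9 = 2·4 + 1), so t ≡ 3·3 = 9 ≡ 1 (mod 4).
    Then x = 1 + 15·1 = 16, valid modulo lcm(15, 20) = 60: x ≡ 16 (mod 60).
  Combine with x ≡ 16 (mod 21): gcd(60, 21) = 3; 16 - 16 = 0, which IS divisible by 3, so compatible.
    Write x = 16 + 60·t and substitute into x ≡ 16 (mod 21): 60·t ≡ 16 − 16 = 0 (mod 21).
    Divide the congruence (and modulus) by g = 3: 20·t ≡ 0 (mod 7).
    Reduce coefficients mod 7: 6·t ≡ 0 (mod 7).
    The inverse of 6 mod 7 is 6 (since 6·6 = 36 = 5·7 + 1), so t ≡ 6·0 = 0 ≡ 0 (mod 7).
    Then x = 16 + 60·0 = 16, valid modulo lcm(60, 21) = 420: x ≡ 16 (mod 420).
Verify: 16 mod 15 = 1, 16 mod 20 = 16, 16 mod 21 = 16.

x ≡ 16 (mod 420).


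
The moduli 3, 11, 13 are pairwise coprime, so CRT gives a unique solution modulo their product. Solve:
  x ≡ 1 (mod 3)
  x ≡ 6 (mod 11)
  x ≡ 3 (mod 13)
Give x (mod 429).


Moduli 3, 11, 13 are pairwise coprime; by CRT there is a unique solution modulo M = 3 · 11 · 13 = 429.
Solve pairwise, accumulating the modulus:
  Start with x ≡ 1 (mod 3).
  Combine with x ≡ 6 (mod 11): since gcd(3, 11) = 1, we get a unique residue mod 33.
    Write x = 1 + 3·t and substitute into x ≡ 6 (mod 11): 3·t ≡ 6 − 1 = 5 (mod 11).
    The inverse of 3 mod 11 is 4 (since 3·4 = 12 = 1·11 + 1), so t ≡ 4·5 = 20 ≡ 9 (mod 11).
    Then x = 1 + 3·9 = 28, valid modulo lcm(3, 11) = 33: x ≡ 28 (mod 33).
  Combine with x ≡ 3 (mod 13): since gcd(33, 13) = 1, we get a unique residue mod 429.
    Write x = 28 + 33·t and substitute into x ≡ 3 (mod 13): 33·t ≡ 3 − 28 = -25 (mod 13).
    Reduce coefficients mod 13: 7·t ≡ 1 (mod 13).
    The inverse of 7 mod 13 is 2 (since 7·2 = 14 = 1·13 + 1), so t ≡ 2·1 = 2 ≡ 2 (mod 13).
    Then x = 28 + 33·2 = 94, valid modulo lcm(33, 13) = 429: x ≡ 94 (mod 429).
Verify: 94 mod 3 = 1 ✓, 94 mod 11 = 6 ✓, 94 mod 13 = 3 ✓.

x ≡ 94 (mod 429).


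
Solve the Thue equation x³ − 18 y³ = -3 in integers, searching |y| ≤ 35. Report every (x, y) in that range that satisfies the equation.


The equation is x³ - 18y³ = -3. For fixed y, x³ = 18·y³ − 3, so a solution requires the RHS to be a perfect cube.
Strategy: iterate y from -35 to 35, compute RHS = 18·y³ − 3, and check whether it is a (positive or negative) perfect cube.
Check small values of y:
  y = 0: RHS = -3 is not a perfect cube.
  y = 1: RHS = 15 is not a perfect cube.
  y = -1: RHS = -21 is not a perfect cube.
  y = 2: RHS = 141 is not a perfect cube.
  y = -2: RHS = -147 is not a perfect cube.
  y = 3: RHS = 483 is not a perfect cube.
  y = -3: RHS = -489 is not a perfect cube.
Continuing the search up to |y| = 35 finds no solutions either.
No (x, y) in the scanned range satisfies the equation.

No integer solutions with |y| ≤ 35.


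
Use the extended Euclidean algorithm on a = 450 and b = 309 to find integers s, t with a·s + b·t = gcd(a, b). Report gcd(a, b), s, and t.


Euclidean algorithm on (450, 309) — divide until remainder is 0:
  450 = 1 · 309 + 141
  309 = 2 · 141 + 27
  141 = 5 · 27 + 6
  27 = 4 · 6 + 3
  6 = 2 · 3 + 0
gcd(450, 309) = 3.
Track Bezout coefficients alongside the remainders: start with r₀ = 450 = a·1 + b·0 (s = 1, t = 0) and r₁ = 309 = a·0 + b·1 (s = 0, t = 1); each new remainder r_{k+1} = r_{k-1} − q_k·r_k inherits s_{k+1} = s_{k-1} − q_k·s_k, t_{k+1} = t_{k-1} − q_k·t_k, so r_k = a·s_k + b·t_k at every step:
  q = 1: r = 141, s = 1 − 1·0 = 1, t = 0 − 1·1 = -1  (check: 450·1 + 309·(-1) = 141)
  q = 2: r = 27, s = 0 − 2·1 = -2, t = 1 − 2·(-1) = 3  (check: 450·(-2) + 309·3 = 27)
  q = 5: r = 6, s = 1 − 5·(-2) = 11, t = -1 − 5·3 = -16  (check: 450·11 + 309·(-16) = 6)
  q = 4: r = 3, s = -2 − 4·11 = -46, t = 3 − 4·(-16) = 67  (check: 450·(-46) + 309·67 = 3)
The row with r = 3 (the gcd) gives the Bezout coefficients s = -46, t = 67.
Result: 450 · (-46) + 309 · (67) = 3.

gcd(450, 309) = 3; s = -46, t = 67 (check: 450·(-46) + 309·67 = 3).


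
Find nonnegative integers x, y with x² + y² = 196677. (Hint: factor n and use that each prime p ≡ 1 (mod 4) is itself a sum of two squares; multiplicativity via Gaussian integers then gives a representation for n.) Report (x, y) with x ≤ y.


Step 1: Factor n = 196677 = 3^2 · 13 · 41^2.
Step 2: Check the mod-4 condition on each prime factor: 3 ≡ 3 (mod 4), exponent 2 (must be even); 13 ≡ 1 (mod 4), exponent 1; 41 ≡ 1 (mod 4), exponent 2.
All primes ≡ 3 (mod 4) appear to even exponent (or don't appear), so by the two-squares theorem n IS expressible as a sum of two squares.
Step 3: Build a representation. Group n = k² · m with k = 3 and m = 13 · 41 · 41 = 21853 (a product of primes ≡ 1 (mod 4)); a representation of m scales to one of n via (k·x)² + (k·y)² = k²(x² + y²). Each prime p ≡ 1 (mod 4) is itself a sum of two squares; find a² by testing p − a² for a perfect square:
  13: 13 − 1² = 12, 13 − 2² = 9 = 3² ⇒ 13 = 2² + 3².
  41: 41 − 1² = 40, 41 − 2² = 37, 41 − 3² = 32, 41 − 4² = 25 = 5² ⇒ 41 = 4² + 5².
  Combine using the Brahmagupta–Fibonacci identity (a² + b²)(c² + d²) = (ac − bd)² + (ad + bc)² = (ac + bd)² + (ad − bc)²:
  13 · 41 = 533: from (2² + 3²)(4² + 5²), take (2·4 − 3·5, 2·5 + 3·4) = (8 − 15, 10 + 12) = (-7, 22); dropping signs (only squares matter) gives (7, 22); check 7² + 22² = 49 + 484 = 533 ✓.
  533 · 41 = 21853: from (7² + 22²)(4² + 5²), take (7·4 − 22·5, 7·5 + 22·4) = (28 − 110, 35 + 88) = (-82, 123); dropping signs (only squares matter) gives (82, 123); check 82² + 123² = 6724 + 15129 = 21853 ✓.
  Scale by k = 3: (3·82, 3·123) = (246, 369).
Step 4: Order so x ≤ y and verify: 246² + 369² = 60516 + 136161 = 196677 = n. ✓

n = 196677 = 246² + 369² (one valid representation with x ≤ y).


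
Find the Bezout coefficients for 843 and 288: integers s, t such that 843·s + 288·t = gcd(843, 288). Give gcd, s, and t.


Euclidean algorithm on (843, 288) — divide until remainder is 0:
  843 = 2 · 288 + 267
  288 = 1 · 267 + 21
  267 = 12 · 21 + 15
  21 = 1 · 15 + 6
  15 = 2 · 6 + 3
  6 = 2 · 3 + 0
gcd(843, 288) = 3.
Track Bezout coefficients alongside the remainders: start with r₀ = 843 = a·1 + b·0 (s = 1, t = 0) and r₁ = 288 = a·0 + b·1 (s = 0, t = 1); each new remainder r_{k+1} = r_{k-1} − q_k·r_k inherits s_{k+1} = s_{k-1} − q_k·s_k, t_{k+1} = t_{k-1} − q_k·t_k, so r_k = a·s_k + b·t_k at every step:
  q = 2: r = 267, s = 1 − 2·0 = 1, t = 0 − 2·1 = -2  (check: 843·1 + 288·(-2) = 267)
  q = 1: r = 21, s = 0 − 1·1 = -1, t = 1 − 1·(-2) = 3  (check: 843·(-1) + 288·3 = 21)
  q = 12: r = 15, s = 1 − 12·(-1) = 13, t = -2 − 12·3 = -38  (check: 843·13 + 288·(-38) = 15)
  q = 1: r = 6, s = -1 − 1·13 = -14, t = 3 − 1·(-38) = 41  (check: 843·(-14) + 288·41 = 6)
  q = 2: r = 3, s = 13 − 2·(-14) = 41, t = -38 − 2·41 = -120  (check: 843·41 + 288·(-120) = 3)
The row with r = 3 (the gcd) gives the Bezout coefficients s = 41, t = -120.
Result: 843 · (41) + 288 · (-120) = 3.

gcd(843, 288) = 3; s = 41, t = -120 (check: 843·41 + 288·(-120) = 3).


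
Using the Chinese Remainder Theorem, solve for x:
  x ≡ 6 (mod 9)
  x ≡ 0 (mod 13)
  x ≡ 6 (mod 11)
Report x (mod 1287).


Moduli 9, 13, 11 are pairwise coprime; by CRT there is a unique solution modulo M = 9 · 13 · 11 = 1287.
Solve pairwise, accumulating the modulus:
  Start with x ≡ 6 (mod 9).
  Combine with x ≡ 0 (mod 13): since gcd(9, 13) = 1, we get a unique residue mod 117.
    Write x = 6 + 9·t and substitute into x ≡ 0 (mod 13): 9·t ≡ 0 − 6 = -6 (mod 13).
    Reduce coefficients mod 13: 9·t ≡ 7 (mod 13).
    The inverse of 9 mod 13 is 3 (since 9·3 = 27 = 2·13 + 1), so t ≡ 3·7 = 21 ≡ 8 (mod 13).
    Then x = 6 + 9·8 = 78, valid modulo lcm(9, 13) = 117: x ≡ 78 (mod 117).
  Combine with x ≡ 6 (mod 11): since gcd(117, 11) = 1, we get a unique residue mod 1287.
    Write x = 78 + 117·t and substitute into x ≡ 6 (mod 11): 117·t ≡ 6 − 78 = -72 (mod 11).
    Reduce coefficients mod 11: 7·t ≡ 5 (mod 11).
    The inverse of 7 mod 11 is 8 (since 7·8 = 56 = 5·11 + 1), so t ≡ 8·5 = 40 ≡ 7 (mod 11).
    Then x = 78 + 117·7 = 897, valid modulo lcm(117, 11) = 1287: x ≡ 897 (mod 1287).
Verify: 897 mod 9 = 6 ✓, 897 mod 13 = 0 ✓, 897 mod 11 = 6 ✓.

x ≡ 897 (mod 1287).


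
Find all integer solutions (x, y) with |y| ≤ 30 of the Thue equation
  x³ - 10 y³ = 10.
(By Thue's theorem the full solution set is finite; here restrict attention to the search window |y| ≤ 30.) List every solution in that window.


The equation is x³ - 10y³ = 10. For fixed y, x³ = 10·y³ + 10, so a solution requires the RHS to be a perfect cube.
Strategy: iterate y from -30 to 30, compute RHS = 10·y³ + 10, and check whether it is a (positive or negative) perfect cube.
Check small values of y:
  y = 0: RHS = 10 is not a perfect cube.
  y = 1: RHS = 20 is not a perfect cube.
  y = -1: RHS = 0 = (0)³ ⇒ x = 0 works.
  y = 2: RHS = 90 is not a perfect cube.
  y = -2: RHS = -70 is not a perfect cube.
  y = 3: RHS = 280 is not a perfect cube.
  y = -3: RHS = -260 is not a perfect cube.
Continuing the search up to |y| = 30 finds no further solutions beyond those listed.
Collected solutions: (0, -1).

Solutions (with |y| ≤ 30): (0, -1).


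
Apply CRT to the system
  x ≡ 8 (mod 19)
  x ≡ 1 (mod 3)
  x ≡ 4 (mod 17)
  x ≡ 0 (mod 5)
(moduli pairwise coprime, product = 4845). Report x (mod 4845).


Product of moduli M = 19 · 3 · 17 · 5 = 4845.
Merge one congruence at a time:
  Start: x ≡ 8 (mod 19).
  Combine with x ≡ 1 (mod 3); new modulus lcm = 57.
    Write x = 8 + 19·t and substitute into x ≡ 1 (mod 3): 19·t ≡ 1 − 8 = -7 (mod 3).
    Reduce coefficients mod 3: 1·t ≡ 2 (mod 3).
    So t ≡ 2 (mod 3).
    Then x = 8 + 19·2 = 46, valid modulo lcm(19, 3) = 57: x ≡ 46 (mod 57).
  Combine with x ≡ 4 (mod 17); new modulus lcm = 969.
    Write x = 46 + 57·t and substitute into x ≡ 4 (mod 17): 57·t ≡ 4 − 46 = -42 (mod 17).
    Reduce coefficients mod 17: 6·t ≡ 9 (mod 17).
    The inverse of 6 mod 17 is 3 (since 6·3 = 18 = 1·17 + 1), so t ≡ 3·9 = 27 ≡ 10 (mod 17).
    Then x = 46 + 57·10 = 616, valid modulo lcm(57, 17) = 969: x ≡ 616 (mod 969).
  Combine with x ≡ 0 (mod 5); new modulus lcm = 4845.
    Write x = 616 + 969·t and substitute into x ≡ 0 (mod 5): 969·t ≡ 0 − 616 = -616 (mod 5).
    Reduce coefficients mod 5: 4·t ≡ 4 (mod 5).
    The inverse of 4 mod 5 is 4 (since 4·4 = 16 = 3·5 + 1), so t ≡ 4·4 = 16 ≡ 1 (mod 5).
    Then x = 616 + 969·1 = 1585, valid modulo lcm(969, 5) = 4845: x ≡ 1585 (mod 4845).
Verify against each original: 1585 mod 19 = 8, 1585 mod 3 = 1, 1585 mod 17 = 4, 1585 mod 5 = 0.

x ≡ 1585 (mod 4845).


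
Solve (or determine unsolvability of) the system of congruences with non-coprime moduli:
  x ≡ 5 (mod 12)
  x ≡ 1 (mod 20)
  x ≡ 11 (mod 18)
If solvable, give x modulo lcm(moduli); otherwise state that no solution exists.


Moduli 12, 20, 18 are not pairwise coprime, so CRT works modulo lcm(m_i) when all pairwise compatibility conditions hold.
Pairwise compatibility: gcd(m_i, m_j) must divide a_i - a_j for every pair.
Merge one congruence at a time:
  Start: x ≡ 5 (mod 12).
  Combine with x ≡ 1 (mod 20): gcd(12, 20) = 4; 1 - 5 = -4, which IS divisible by 4, so compatible.
    Write x = 5 + 12·t and substitute into x ≡ 1 (mod 20): 12·t ≡ 1 − 5 = -4 (mod 20).
    Divide the congruence (and modulus) by g = 4: 3·t ≡ -1 (mod 5).
    Reduce coefficients mod 5: 3·t ≡ 4 (mod 5).
    The inverse of 3 mod 5 is 2 (since 3·2 = 6 = 1·5 + 1), so t ≡ 2·4 = 8 ≡ 3 (mod 5).
    Then x = 5 + 12·3 = 41, valid modulo lcm(12, 20) = 60: x ≡ 41 (mod 60).
  Combine with x ≡ 11 (mod 18): gcd(60, 18) = 6; 11 - 41 = -30, which IS divisible by 6, so compatible.
    Write x = 41 + 60·t and substitute into x ≡ 11 (mod 18): 60·t ≡ 11 − 41 = -30 (mod 18).
    Divide the congruence (and modulus) by g = 6: 10·t ≡ -5 (mod 3).
    Reduce coefficients mod 3: 1·t ≡ 1 (mod 3).
    So t ≡ 1 (mod 3).
    Then x = 41 + 60·1 = 101, valid modulo lcm(60, 18) = 180: x ≡ 101 (mod 180).
Verify: 101 mod 12 = 5, 101 mod 20 = 1, 101 mod 18 = 11.

x ≡ 101 (mod 180).


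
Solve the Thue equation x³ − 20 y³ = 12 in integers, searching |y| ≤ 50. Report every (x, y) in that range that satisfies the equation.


The equation is x³ - 20y³ = 12. For fixed y, x³ = 20·y³ + 12, so a solution requires the RHS to be a perfect cube.
Strategy: iterate y from -50 to 50, compute RHS = 20·y³ + 12, and check whether it is a (positive or negative) perfect cube.
Check small values of y:
  y = 0: RHS = 12 is not a perfect cube.
  y = 1: RHS = 32 is not a perfect cube.
  y = -1: RHS = -8 = (-2)³ ⇒ x = -2 works.
  y = 2: RHS = 172 is not a perfect cube.
  y = -2: RHS = -148 is not a perfect cube.
  y = 3: RHS = 552 is not a perfect cube.
  y = -3: RHS = -528 is not a perfect cube.
Continuing the search up to |y| = 50 finds no further solutions beyond those listed.
Collected solutions: (-2, -1).

Solutions (with |y| ≤ 50): (-2, -1).


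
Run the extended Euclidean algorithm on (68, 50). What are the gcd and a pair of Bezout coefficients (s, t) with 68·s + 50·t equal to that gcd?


Euclidean algorithm on (68, 50) — divide until remainder is 0:
  68 = 1 · 50 + 18
  50 = 2 · 18 + 14
  18 = 1 · 14 + 4
  14 = 3 · 4 + 2
  4 = 2 · 2 + 0
gcd(68, 50) = 2.
Track Bezout coefficients alongside the remainders: start with r₀ = 68 = a·1 + b·0 (s = 1, t = 0) and r₁ = 50 = a·0 + b·1 (s = 0, t = 1); each new remainder r_{k+1} = r_{k-1} − q_k·r_k inherits s_{k+1} = s_{k-1} − q_k·s_k, t_{k+1} = t_{k-1} − q_k·t_k, so r_k = a·s_k + b·t_k at every step:
  q = 1: r = 18, s = 1 − 1·0 = 1, t = 0 − 1·1 = -1  (check: 68·1 + 50·(-1) = 18)
  q = 2: r = 14, s = 0 − 2·1 = -2, t = 1 − 2·(-1) = 3  (check: 68·(-2) + 50·3 = 14)
  q = 1: r = 4, s = 1 − 1·(-2) = 3, t = -1 − 1·3 = -4  (check: 68·3 + 50·(-4) = 4)
  q = 3: r = 2, s = -2 − 3·3 = -11, t = 3 − 3·(-4) = 15  (check: 68·(-11) + 50·15 = 2)
The row with r = 2 (the gcd) gives the Bezout coefficients s = -11, t = 15.
Result: 68 · (-11) + 50 · (15) = 2.

gcd(68, 50) = 2; s = -11, t = 15 (check: 68·(-11) + 50·15 = 2).


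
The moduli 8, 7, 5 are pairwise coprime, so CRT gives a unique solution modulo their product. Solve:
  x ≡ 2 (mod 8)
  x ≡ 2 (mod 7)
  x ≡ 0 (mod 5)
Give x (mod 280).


Moduli 8, 7, 5 are pairwise coprime; by CRT there is a unique solution modulo M = 8 · 7 · 5 = 280.
Solve pairwise, accumulating the modulus:
  Start with x ≡ 2 (mod 8).
  Combine with x ≡ 2 (mod 7): since gcd(8, 7) = 1, we get a unique residue mod 56.
    Write x = 2 + 8·t and substitute into x ≡ 2 (mod 7): 8·t ≡ 2 − 2 = 0 (mod 7).
    Reduce coefficients mod 7: 1·t ≡ 0 (mod 7).
    So t ≡ 0 (mod 7).
    Then x = 2 + 8·0 = 2, valid modulo lcm(8, 7) = 56: x ≡ 2 (mod 56).
  Combine with x ≡ 0 (mod 5): since gcd(56, 5) = 1, we get a unique residue mod 280.
    Write x = 2 + 56·t and substitute into x ≡ 0 (mod 5): 56·t ≡ 0 − 2 = -2 (mod 5).
    Reduce coefficients mod 5: 1·t ≡ 3 (mod 5).
    So t ≡ 3 (mod 5).
    Then x = 2 + 56·3 = 170, valid modulo lcm(56, 5) = 280: x ≡ 170 (mod 280).
Verify: 170 mod 8 = 2 ✓, 170 mod 7 = 2 ✓, 170 mod 5 = 0 ✓.

x ≡ 170 (mod 280).


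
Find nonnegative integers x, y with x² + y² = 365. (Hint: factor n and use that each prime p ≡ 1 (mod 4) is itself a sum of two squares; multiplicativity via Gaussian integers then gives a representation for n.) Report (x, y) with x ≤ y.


Step 1: Factor n = 365 = 5 · 73.
Step 2: Check the mod-4 condition on each prime factor: 5 ≡ 1 (mod 4), exponent 1; 73 ≡ 1 (mod 4), exponent 1.
All primes ≡ 3 (mod 4) appear to even exponent (or don't appear), so by the two-squares theorem n IS expressible as a sum of two squares.
Step 3: Build a representation. Here n = 5 · 73 is a product of primes ≡ 1 (mod 4). Each prime p ≡ 1 (mod 4) is itself a sum of two squares; find a² by testing p − a² for a perfect square:
  5: 5 − 1² = 4 = 2² ⇒ 5 = 1² + 2².
  73: 73 − 1² = 72, 73 − 2² = 69, 73 − 3² = 64 = 8² ⇒ 73 = 3² + 8².
  Combine using the Brahmagupta–Fibonacci identity (a² + b²)(c² + d²) = (ac − bd)² + (ad + bc)² = (ac + bd)² + (ad − bc)²:
  5 · 73 = 365: from (1² + 2²)(3² + 8²), take (1·3 − 2·8, 1·8 + 2·3) = (3 − 16, 8 + 6) = (-13, 14); dropping signs (only squares matter) gives (13, 14); check 13² + 14² = 169 + 196 = 365 ✓.
Step 4: Order so x ≤ y and verify: 13² + 14² = 169 + 196 = 365 = n. ✓

n = 365 = 13² + 14² (one valid representation with x ≤ y).


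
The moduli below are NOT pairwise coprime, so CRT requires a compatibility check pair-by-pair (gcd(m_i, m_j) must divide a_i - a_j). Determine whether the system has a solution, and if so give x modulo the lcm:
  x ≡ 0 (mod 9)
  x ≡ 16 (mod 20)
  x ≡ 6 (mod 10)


Moduli 9, 20, 10 are not pairwise coprime, so CRT works modulo lcm(m_i) when all pairwise compatibility conditions hold.
Pairwise compatibility: gcd(m_i, m_j) must divide a_i - a_j for every pair.
Merge one congruence at a time:
  Start: x ≡ 0 (mod 9).
  Combine with x ≡ 16 (mod 20): gcd(9, 20) = 1; 16 - 0 = 16, which IS divisible by 1, so compatible.
    Write x = 0 + 9·t and substitute into x ≡ 16 (mod 20): 9·t ≡ 16 − 0 = 16 (mod 20).
    The inverse of 9 mod 20 is 9 (since 9·9 = 81 = 4·20 + 1), so t ≡ 9·16 = 144 ≡ 4 (mod 20).
    Then x = 0 + 9·4 = 36, valid modulo lcm(9, 20) = 180: x ≡ 36 (mod 180).
  Combine with x ≡ 6 (mod 10): gcd(180, 10) = 10; 6 - 36 = -30, which IS divisible by 10, so compatible.
    Write x = 36 + 180·t and substitute into x ≡ 6 (mod 10): 180·t ≡ 6 − 36 = -30 (mod 10).
    Divide the congruence (and modulus) by g = 10: 18·t ≡ -3 (mod 1).
    Modulo 1 every t works; take t = 0.
    Then x = 36 + 180·0 = 36, valid modulo lcm(180, 10) = 180: x ≡ 36 (mod 180).
Verify: 36 mod 9 = 0, 36 mod 20 = 16, 36 mod 10 = 6.

x ≡ 36 (mod 180).


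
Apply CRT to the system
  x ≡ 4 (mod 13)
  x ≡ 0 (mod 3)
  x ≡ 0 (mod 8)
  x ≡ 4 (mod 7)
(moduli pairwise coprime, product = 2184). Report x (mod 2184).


Product of moduli M = 13 · 3 · 8 · 7 = 2184.
Merge one congruence at a time:
  Start: x ≡ 4 (mod 13).
  Combine with x ≡ 0 (mod 3); new modulus lcm = 39.
    Write x = 4 + 13·t and substitute into x ≡ 0 (mod 3): 13·t ≡ 0 − 4 = -4 (mod 3).
    Reduce coefficients mod 3: 1·t ≡ 2 (mod 3).
    So t ≡ 2 (mod 3).
    Then x = 4 + 13·2 = 30, valid modulo lcm(13, 3) = 39: x ≡ 30 (mod 39).
  Combine with x ≡ 0 (mod 8); new modulus lcm = 312.
    Write x = 30 + 39·t and substitute into x ≡ 0 (mod 8): 39·t ≡ 0 − 30 = -30 (mod 8).
    Reduce coefficients mod 8: 7·t ≡ 2 (mod 8).
    The inverse of 7 mod 8 is 7 (since 7·7 = 49 = 6·8 + 1), so t ≡ 7·2 = 14 ≡ 6 (mod 8).
    Then x = 30 + 39·6 = 264, valid modulo lcm(39, 8) = 312: x ≡ 264 (mod 312).
  Combine with x ≡ 4 (mod 7); new modulus lcm = 2184.
    Write x = 264 + 312·t and substitute into x ≡ 4 (mod 7): 312·t ≡ 4 − 264 = -260 (mod 7).
    Reduce coefficients mod 7: 4·t ≡ 6 (mod 7).
    The inverse of 4 mod 7 is 2 (since 4·2 = 8 = 1·7 + 1), so t ≡ 2·6 = 12 ≡ 5 (mod 7).
    Then x = 264 + 312·5 = 1824, valid modulo lcm(312, 7) = 2184: x ≡ 1824 (mod 2184).
Verify against each original: 1824 mod 13 = 4, 1824 mod 3 = 0, 1824 mod 8 = 0, 1824 mod 7 = 4.

x ≡ 1824 (mod 2184).


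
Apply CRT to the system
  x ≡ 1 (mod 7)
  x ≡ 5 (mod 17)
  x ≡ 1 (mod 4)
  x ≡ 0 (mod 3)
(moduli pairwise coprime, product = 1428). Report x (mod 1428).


Product of moduli M = 7 · 17 · 4 · 3 = 1428.
Merge one congruence at a time:
  Start: x ≡ 1 (mod 7).
  Combine with x ≡ 5 (mod 17); new modulus lcm = 119.
    Write x = 1 + 7·t and substitute into x ≡ 5 (mod 17): 7·t ≡ 5 − 1 = 4 (mod 17).
    The inverse of 7 mod 17 is 5 (since 7·5 = 35 = 2·17 + 1), so t ≡ 5·4 = 20 ≡ 3 (mod 17).
    Then x = 1 + 7·3 = 22, valid modulo lcm(7, 17) = 119: x ≡ 22 (mod 119).
  Combine with x ≡ 1 (mod 4); new modulus lcm = 476.
    Write x = 22 + 119·t and substitute into x ≡ 1 (mod 4): 119·t ≡ 1 − 22 = -21 (mod 4).
    Reduce coefficients mod 4: 3·t ≡ 3 (mod 4).
    The inverse of 3 mod 4 is 3 (since 3·3 = 9 = 2·4 + 1), so t ≡ 3·3 = 9 ≡ 1 (mod 4).
    Then x = 22 + 119·1 = 141, valid modulo lcm(119, 4) = 476: x ≡ 141 (mod 476).
  Combine with x ≡ 0 (mod 3); new modulus lcm = 1428.
    Write x = 141 + 476·t and substitute into x ≡ 0 (mod 3): 476·t ≡ 0 − 141 = -141 (mod 3).
    Reduce coefficients mod 3: 2·t ≡ 0 (mod 3).
    The inverse of 2 mod 3 is 2 (since 2·2 = 4 = 1·3 + 1), so t ≡ 2·0 = 0 ≡ 0 (mod 3).
    Then x = 141 + 476·0 = 141, valid modulo lcm(476, 3) = 1428: x ≡ 141 (mod 1428).
Verify against each original: 141 mod 7 = 1, 141 mod 17 = 5, 141 mod 4 = 1, 141 mod 3 = 0.

x ≡ 141 (mod 1428).


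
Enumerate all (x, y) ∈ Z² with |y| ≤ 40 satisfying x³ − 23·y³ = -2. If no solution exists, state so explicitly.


The equation is x³ - 23y³ = -2. For fixed y, x³ = 23·y³ − 2, so a solution requires the RHS to be a perfect cube.
Strategy: iterate y from -40 to 40, compute RHS = 23·y³ − 2, and check whether it is a (positive or negative) perfect cube.
Check small values of y:
  y = 0: RHS = -2 is not a perfect cube.
  y = 1: RHS = 21 is not a perfect cube.
  y = -1: RHS = -25 is not a perfect cube.
  y = 2: RHS = 182 is not a perfect cube.
  y = -2: RHS = -186 is not a perfect cube.
  y = 3: RHS = 619 is not a perfect cube.
  y = -3: RHS = -623 is not a perfect cube.
Continuing the search up to |y| = 40 finds no solutions either.
No (x, y) in the scanned range satisfies the equation.

No integer solutions with |y| ≤ 40.


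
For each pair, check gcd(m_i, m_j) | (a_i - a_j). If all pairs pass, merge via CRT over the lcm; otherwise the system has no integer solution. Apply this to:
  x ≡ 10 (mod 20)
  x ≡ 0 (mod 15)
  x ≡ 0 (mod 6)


Moduli 20, 15, 6 are not pairwise coprime, so CRT works modulo lcm(m_i) when all pairwise compatibility conditions hold.
Pairwise compatibility: gcd(m_i, m_j) must divide a_i - a_j for every pair.
Merge one congruence at a time:
  Start: x ≡ 10 (mod 20).
  Combine with x ≡ 0 (mod 15): gcd(20, 15) = 5; 0 - 10 = -10, which IS divisible by 5, so compatible.
    Write x = 10 + 20·t and substitute into x ≡ 0 (mod 15): 20·t ≡ 0 − 10 = -10 (mod 15).
    Divide the congruence (and modulus) by g = 5: 4·t ≡ -2 (mod 3).
    Reduce coefficients mod 3: 1·t ≡ 1 (mod 3).
    So t ≡ 1 (mod 3).
    Then x = 10 + 20·1 = 30, valid modulo lcm(20, 15) = 60: x ≡ 30 (mod 60).
  Combine with x ≡ 0 (mod 6): gcd(60, 6) = 6; 0 - 30 = -30, which IS divisible by 6, so compatible.
    Write x = 30 + 60·t and substitute into x ≡ 0 (mod 6): 60·t ≡ 0 − 30 = -30 (mod 6).
    Divide the congruence (and modulus) by g = 6: 10·t ≡ -5 (mod 1).
    Modulo 1 every t works; take t = 0.
    Then x = 30 + 60·0 = 30, valid modulo lcm(60, 6) = 60: x ≡ 30 (mod 60).
Verify: 30 mod 20 = 10, 30 mod 15 = 0, 30 mod 6 = 0.

x ≡ 30 (mod 60).


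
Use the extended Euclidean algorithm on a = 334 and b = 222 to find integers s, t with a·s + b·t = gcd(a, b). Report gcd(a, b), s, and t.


Euclidean algorithm on (334, 222) — divide until remainder is 0:
  334 = 1 · 222 + 112
  222 = 1 · 112 + 110
  112 = 1 · 110 + 2
  110 = 55 · 2 + 0
gcd(334, 222) = 2.
Track Bezout coefficients alongside the remainders: start with r₀ = 334 = a·1 + b·0 (s = 1, t = 0) and r₁ = 222 = a·0 + b·1 (s = 0, t = 1); each new remainder r_{k+1} = r_{k-1} − q_k·r_k inherits s_{k+1} = s_{k-1} − q_k·s_k, t_{k+1} = t_{k-1} − q_k·t_k, so r_k = a·s_k + b·t_k at every step:
  q = 1: r = 112, s = 1 − 1·0 = 1, t = 0 − 1·1 = -1  (check: 334·1 + 222·(-1) = 112)
  q = 1: r = 110, s = 0 − 1·1 = -1, t = 1 − 1·(-1) = 2  (check: 334·(-1) + 222·2 = 110)
  q = 1: r = 2, s = 1 − 1·(-1) = 2, t = -1 − 1·2 = -3  (check: 334·2 + 222·(-3) = 2)
The row with r = 2 (the gcd) gives the Bezout coefficients s = 2, t = -3.
Result: 334 · (2) + 222 · (-3) = 2.

gcd(334, 222) = 2; s = 2, t = -3 (check: 334·2 + 222·(-3) = 2).


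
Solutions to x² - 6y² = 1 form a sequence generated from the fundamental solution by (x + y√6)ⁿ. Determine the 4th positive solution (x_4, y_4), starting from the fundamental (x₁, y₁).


Step 1: Find the fundamental solution (x₁, y₁) of x² - 6y² = 1.
  Expand √6 as a continued fraction. a₀ = ⌊√6⌋ = 2; iterate m_{k+1} = d_k·a_k − m_k, d_{k+1} = (6 − m_{k+1}²)/d_k, a_{k+1} = ⌊(a₀ + m_{k+1})/d_{k+1}⌋ (starting m₀ = 0, d₀ = 1), with convergents p_k = a_k·p_{k-1} + p_{k-2}, q_k = a_k·q_{k-1} + q_{k-2} (p₋₁ = 1, q₋₁ = 0):
  k = 0: a₀ = 2; p₀/q₀ = 2/1; p₀² − 6·q₀² = 4 − 6 = -2.
  k = 1: m = 2, d = 2, a = ⌊(2 + 2)/2⌋ = 2; p/q = (2·2 + 1)/(2·1 + 0) = 5/2; p² − 6·q² = 25 − 24 = 1.
  The first convergent with p² − 6·q² = 1 gives the fundamental solution (x₁, y₁) = (5, 2).
Step 2: Apply the recurrence (x_{n+1}, y_{n+1}) = (x₁x_n + 6y₁y_n, x₁y_n + y₁x_n) repeatedly.
  From (x_1, y_1) = (5, 2): x_2 = 5·5 + 6·2·2 = 49; y_2 = 5·2 + 2·5 = 20.
  From (x_2, y_2) = (49, 20): x_3 = 5·49 + 6·2·20 = 485; y_3 = 5·20 + 2·49 = 198.
  From (x_3, y_3) = (485, 198): x_4 = 5·485 + 6·2·198 = 4801; y_4 = 5·198 + 2·485 = 1960.
Step 3: Verify x_4² - 6·y_4² = 23049601 - 23049600 = 1 (should be 1). ✓

(x_1, y_1) = (5, 2); (x_4, y_4) = (4801, 1960).


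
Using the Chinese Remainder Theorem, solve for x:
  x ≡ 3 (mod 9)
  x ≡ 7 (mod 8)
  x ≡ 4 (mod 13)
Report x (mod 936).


Moduli 9, 8, 13 are pairwise coprime; by CRT there is a unique solution modulo M = 9 · 8 · 13 = 936.
Solve pairwise, accumulating the modulus:
  Start with x ≡ 3 (mod 9).
  Combine with x ≡ 7 (mod 8): since gcd(9, 8) = 1, we get a unique residue mod 72.
    Write x = 3 + 9·t and substitute into x ≡ 7 (mod 8): 9·t ≡ 7 − 3 = 4 (mod 8).
    Reduce coefficients mod 8: 1·t ≡ 4 (mod 8).
    So t ≡ 4 (mod 8).
    Then x = 3 + 9·4 = 39, valid modulo lcm(9, 8) = 72: x ≡ 39 (mod 72).
  Combine with x ≡ 4 (mod 13): since gcd(72, 13) = 1, we get a unique residue mod 936.
    Write x = 39 + 72·t and substitute into x ≡ 4 (mod 13): 72·t ≡ 4 − 39 = -35 (mod 13).
    Reduce coefficients mod 13: 7·t ≡ 4 (mod 13).
    The inverse of 7 mod 13 is 2 (since 7·2 = 14 = 1·13 + 1), so t ≡ 2·4 = 8 ≡ 8 (mod 13).
    Then x = 39 + 72·8 = 615, valid modulo lcm(72, 13) = 936: x ≡ 615 (mod 936).
Verify: 615 mod 9 = 3 ✓, 615 mod 8 = 7 ✓, 615 mod 13 = 4 ✓.

x ≡ 615 (mod 936).


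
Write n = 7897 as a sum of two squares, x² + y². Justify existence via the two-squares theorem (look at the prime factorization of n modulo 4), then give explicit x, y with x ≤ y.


Step 1: Factor n = 7897 = 53 · 149.
Step 2: Check the mod-4 condition on each prime factor: 53 ≡ 1 (mod 4), exponent 1; 149 ≡ 1 (mod 4), exponent 1.
All primes ≡ 3 (mod 4) appear to even exponent (or don't appear), so by the two-squares theorem n IS expressible as a sum of two squares.
Step 3: Build a representation. Here n = 53 · 149 is a product of primes ≡ 1 (mod 4). Each prime p ≡ 1 (mod 4) is itself a sum of two squares; find a² by testing p − a² for a perfect square:
  53: 53 − 1² = 52, 53 − 2² = 49 = 7² ⇒ 53 = 2² + 7².
  149: 149 − 1² = 148, 149 − 2² = 145, 149 − 3² = 140, 149 − 4² = 133, 149 − 5² = 124, 149 − 6² = 113, 149 − 7² = 100 = 10² ⇒ 149 = 7² + 10².
  Combine using the Brahmagupta–Fibonacci identity (a² + b²)(c² + d²) = (ac − bd)² + (ad + bc)² = (ac + bd)² + (ad − bc)²:
  53 · 149 = 7897: from (2² + 7²)(7² + 10²), take (2·7 − 7·10, 2·10 + 7·7) = (14 − 70, 20 + 49) = (-56, 69); dropping signs (only squares matter) gives (56, 69); check 56² + 69² = 3136 + 4761 = 7897 ✓.
Step 4: Order so x ≤ y and verify: 56² + 69² = 3136 + 4761 = 7897 = n. ✓

n = 7897 = 56² + 69² (one valid representation with x ≤ y).


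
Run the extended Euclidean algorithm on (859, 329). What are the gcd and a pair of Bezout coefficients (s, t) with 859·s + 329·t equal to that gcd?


Euclidean algorithm on (859, 329) — divide until remainder is 0:
  859 = 2 · 329 + 201
  329 = 1 · 201 + 128
  201 = 1 · 128 + 73
  128 = 1 · 73 + 55
  73 = 1 · 55 + 18
  55 = 3 · 18 + 1
  18 = 18 · 1 + 0
gcd(859, 329) = 1.
Track Bezout coefficients alongside the remainders: start with r₀ = 859 = a·1 + b·0 (s = 1, t = 0) and r₁ = 329 = a·0 + b·1 (s = 0, t = 1); each new remainder r_{k+1} = r_{k-1} − q_k·r_k inherits s_{k+1} = s_{k-1} − q_k·s_k, t_{k+1} = t_{k-1} − q_k·t_k, so r_k = a·s_k + b·t_k at every step:
  q = 2: r = 201, s = 1 − 2·0 = 1, t = 0 − 2·1 = -2  (check: 859·1 + 329·(-2) = 201)
  q = 1: r = 128, s = 0 − 1·1 = -1, t = 1 − 1·(-2) = 3  (check: 859·(-1) + 329·3 = 128)
  q = 1: r = 73, s = 1 − 1·(-1) = 2, t = -2 − 1·3 = -5  (check: 859·2 + 329·(-5) = 73)
  q = 1: r = 55, s = -1 − 1·2 = -3, t = 3 − 1·(-5) = 8  (check: 859·(-3) + 329·8 = 55)
  q = 1: r = 18, s = 2 − 1·(-3) = 5, t = -5 − 1·8 = -13  (check: 859·5 + 329·(-13) = 18)
  q = 3: r = 1, s = -3 − 3·5 = -18, t = 8 − 3·(-13) = 47  (check: 859·(-18) + 329·47 = 1)
The row with r = 1 (the gcd) gives the Bezout coefficients s = -18, t = 47.
Result: 859 · (-18) + 329 · (47) = 1.

gcd(859, 329) = 1; s = -18, t = 47 (check: 859·(-18) + 329·47 = 1).
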